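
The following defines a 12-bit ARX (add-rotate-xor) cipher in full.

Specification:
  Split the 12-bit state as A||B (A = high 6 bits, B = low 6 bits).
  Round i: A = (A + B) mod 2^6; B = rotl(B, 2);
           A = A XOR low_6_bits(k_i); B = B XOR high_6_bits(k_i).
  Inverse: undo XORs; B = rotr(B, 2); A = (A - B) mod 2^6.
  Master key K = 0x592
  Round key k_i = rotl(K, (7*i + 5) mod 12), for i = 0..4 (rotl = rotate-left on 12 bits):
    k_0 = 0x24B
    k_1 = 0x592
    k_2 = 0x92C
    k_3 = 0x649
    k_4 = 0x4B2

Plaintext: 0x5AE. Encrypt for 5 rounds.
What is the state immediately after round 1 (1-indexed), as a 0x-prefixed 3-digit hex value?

s_0 = plaintext = 0x5AE
s_1 = Round(s_0, k_0) = 0x3F3
s_2 = Round(s_1, k_1) = 0x419
s_3 = Round(s_2, k_2) = 0x141
s_4 = Round(s_3, k_3) = 0x3DD
s_5 = Round(s_4, k_4) = 0x7A7

0x3F3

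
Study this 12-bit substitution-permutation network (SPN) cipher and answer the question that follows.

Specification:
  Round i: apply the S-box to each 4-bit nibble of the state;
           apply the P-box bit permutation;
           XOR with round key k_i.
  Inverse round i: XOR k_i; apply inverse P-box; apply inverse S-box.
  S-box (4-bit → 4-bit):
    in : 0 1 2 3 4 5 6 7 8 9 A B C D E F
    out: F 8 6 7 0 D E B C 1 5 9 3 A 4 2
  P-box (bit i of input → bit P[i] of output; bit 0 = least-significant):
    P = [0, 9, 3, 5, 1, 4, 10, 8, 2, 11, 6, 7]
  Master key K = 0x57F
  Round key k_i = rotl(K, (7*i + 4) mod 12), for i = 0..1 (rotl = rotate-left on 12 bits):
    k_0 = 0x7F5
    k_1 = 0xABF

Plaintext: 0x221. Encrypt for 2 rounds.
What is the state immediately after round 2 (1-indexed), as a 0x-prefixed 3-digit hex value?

0xF12

s_0 = plaintext = 0x221
s_1 = Round(s_0, k_0) = 0xB85
s_2 = Round(s_1, k_1) = 0xF12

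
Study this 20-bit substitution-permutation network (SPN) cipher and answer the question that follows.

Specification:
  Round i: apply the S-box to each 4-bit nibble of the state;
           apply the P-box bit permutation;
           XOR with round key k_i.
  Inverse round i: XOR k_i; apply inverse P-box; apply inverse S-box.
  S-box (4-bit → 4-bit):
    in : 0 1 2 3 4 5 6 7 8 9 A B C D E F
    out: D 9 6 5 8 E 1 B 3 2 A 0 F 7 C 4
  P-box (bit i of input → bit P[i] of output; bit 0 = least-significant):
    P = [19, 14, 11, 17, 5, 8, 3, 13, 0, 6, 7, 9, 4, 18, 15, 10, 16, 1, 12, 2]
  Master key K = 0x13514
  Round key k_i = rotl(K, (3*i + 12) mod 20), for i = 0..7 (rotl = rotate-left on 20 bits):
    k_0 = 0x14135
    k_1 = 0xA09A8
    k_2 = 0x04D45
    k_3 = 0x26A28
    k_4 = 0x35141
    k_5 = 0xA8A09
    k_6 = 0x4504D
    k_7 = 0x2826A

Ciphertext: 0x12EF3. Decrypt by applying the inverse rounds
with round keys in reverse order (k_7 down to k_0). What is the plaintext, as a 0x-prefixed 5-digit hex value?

s_0 = ciphertext = 0x12EF3
s_1 = InvRound(s_0, k_7) = 0x603EE
s_2 = InvRound(s_1, k_6) = 0x2B08A
s_3 = InvRound(s_2, k_5) = 0x2B043
s_4 = InvRound(s_3, k_4) = 0x8FBA9
s_5 = InvRound(s_4, k_3) = 0xFF391
s_6 = InvRound(s_5, k_2) = 0x0C540
s_7 = InvRound(s_6, k_1) = 0xBE23C
s_8 = InvRound(s_7, k_0) = 0xBF151

0xBF151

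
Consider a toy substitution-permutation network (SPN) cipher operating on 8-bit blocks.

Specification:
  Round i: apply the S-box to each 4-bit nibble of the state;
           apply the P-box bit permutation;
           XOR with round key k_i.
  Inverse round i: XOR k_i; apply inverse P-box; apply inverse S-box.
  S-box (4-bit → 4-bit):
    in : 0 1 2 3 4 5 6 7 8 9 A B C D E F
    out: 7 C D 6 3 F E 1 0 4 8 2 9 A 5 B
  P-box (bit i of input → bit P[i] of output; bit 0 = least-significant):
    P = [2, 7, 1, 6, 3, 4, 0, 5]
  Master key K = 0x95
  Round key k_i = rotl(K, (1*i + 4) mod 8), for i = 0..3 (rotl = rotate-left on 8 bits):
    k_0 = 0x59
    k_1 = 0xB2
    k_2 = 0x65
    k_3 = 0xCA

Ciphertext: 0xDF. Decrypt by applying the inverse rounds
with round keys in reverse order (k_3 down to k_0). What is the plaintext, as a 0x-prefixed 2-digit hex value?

0x8D

s_0 = ciphertext = 0xDF
s_1 = InvRound(s_0, k_3) = 0x37
s_2 = InvRound(s_1, k_2) = 0xB1
s_3 = InvRound(s_2, k_1) = 0x99
s_4 = InvRound(s_3, k_0) = 0x8D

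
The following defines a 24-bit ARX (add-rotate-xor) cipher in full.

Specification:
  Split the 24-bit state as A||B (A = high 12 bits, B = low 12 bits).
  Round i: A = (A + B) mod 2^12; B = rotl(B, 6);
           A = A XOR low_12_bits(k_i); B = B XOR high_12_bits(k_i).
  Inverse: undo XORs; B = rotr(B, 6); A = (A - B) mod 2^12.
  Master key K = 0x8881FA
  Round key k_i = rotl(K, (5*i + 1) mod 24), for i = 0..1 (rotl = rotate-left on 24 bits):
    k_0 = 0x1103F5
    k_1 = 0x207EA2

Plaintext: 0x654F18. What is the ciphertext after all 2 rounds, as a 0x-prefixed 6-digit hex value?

s_0 = plaintext = 0x654F18
s_1 = Round(s_0, k_0) = 0x69972C
s_2 = Round(s_1, k_1) = 0x36791B

0x36791B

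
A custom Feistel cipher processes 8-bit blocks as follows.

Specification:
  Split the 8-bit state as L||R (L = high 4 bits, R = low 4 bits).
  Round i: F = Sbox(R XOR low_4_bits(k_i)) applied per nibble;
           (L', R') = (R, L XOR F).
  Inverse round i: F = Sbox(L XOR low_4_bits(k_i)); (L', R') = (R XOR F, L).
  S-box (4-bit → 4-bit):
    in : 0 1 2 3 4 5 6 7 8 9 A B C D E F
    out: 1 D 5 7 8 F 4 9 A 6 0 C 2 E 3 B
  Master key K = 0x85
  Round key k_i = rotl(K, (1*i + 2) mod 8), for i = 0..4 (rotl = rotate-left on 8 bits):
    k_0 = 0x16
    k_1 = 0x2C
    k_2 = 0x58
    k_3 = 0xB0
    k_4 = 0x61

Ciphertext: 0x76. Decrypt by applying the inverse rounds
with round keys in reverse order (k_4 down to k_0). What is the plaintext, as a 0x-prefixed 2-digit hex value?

0xB1

s_0 = ciphertext = 0x76
s_1 = InvRound(s_0, k_4) = 0x27
s_2 = InvRound(s_1, k_3) = 0x22
s_3 = InvRound(s_2, k_2) = 0x22
s_4 = InvRound(s_3, k_1) = 0x12
s_5 = InvRound(s_4, k_0) = 0xB1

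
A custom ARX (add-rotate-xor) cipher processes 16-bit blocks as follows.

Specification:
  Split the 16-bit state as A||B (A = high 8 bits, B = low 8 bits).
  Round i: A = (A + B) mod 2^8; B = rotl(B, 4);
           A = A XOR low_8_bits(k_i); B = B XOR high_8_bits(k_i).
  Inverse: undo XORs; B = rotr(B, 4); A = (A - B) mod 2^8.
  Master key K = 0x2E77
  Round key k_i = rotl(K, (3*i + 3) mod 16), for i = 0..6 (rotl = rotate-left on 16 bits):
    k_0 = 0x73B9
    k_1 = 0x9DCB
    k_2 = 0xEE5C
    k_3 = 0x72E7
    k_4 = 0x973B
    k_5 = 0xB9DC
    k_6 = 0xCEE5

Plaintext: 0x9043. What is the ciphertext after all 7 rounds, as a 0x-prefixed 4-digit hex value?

s_0 = plaintext = 0x9043
s_1 = Round(s_0, k_0) = 0x6A47
s_2 = Round(s_1, k_1) = 0x7AE9
s_3 = Round(s_2, k_2) = 0x3F70
s_4 = Round(s_3, k_3) = 0x4875
s_5 = Round(s_4, k_4) = 0x86C0
s_6 = Round(s_5, k_5) = 0x9AB5
s_7 = Round(s_6, k_6) = 0xAA95

0xAA95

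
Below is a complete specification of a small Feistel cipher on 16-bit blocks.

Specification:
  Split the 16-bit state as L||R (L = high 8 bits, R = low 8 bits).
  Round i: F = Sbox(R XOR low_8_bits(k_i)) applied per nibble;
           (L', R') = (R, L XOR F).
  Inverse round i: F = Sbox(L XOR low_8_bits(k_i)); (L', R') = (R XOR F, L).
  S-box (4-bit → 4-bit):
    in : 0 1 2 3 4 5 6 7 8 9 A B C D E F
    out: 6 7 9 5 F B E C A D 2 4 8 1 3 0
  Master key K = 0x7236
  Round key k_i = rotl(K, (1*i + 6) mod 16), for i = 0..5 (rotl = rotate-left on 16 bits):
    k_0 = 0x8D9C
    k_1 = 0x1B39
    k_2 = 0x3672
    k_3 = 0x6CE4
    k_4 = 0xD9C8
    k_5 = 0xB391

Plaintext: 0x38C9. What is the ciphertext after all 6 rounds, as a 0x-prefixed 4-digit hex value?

s_0 = plaintext = 0x38C9
s_1 = Round(s_0, k_0) = 0xC983
s_2 = Round(s_1, k_1) = 0x838B
s_3 = Round(s_2, k_2) = 0x8B8E
s_4 = Round(s_3, k_3) = 0x8E69
s_5 = Round(s_4, k_4) = 0x69A9
s_6 = Round(s_5, k_5) = 0xA933

0xA933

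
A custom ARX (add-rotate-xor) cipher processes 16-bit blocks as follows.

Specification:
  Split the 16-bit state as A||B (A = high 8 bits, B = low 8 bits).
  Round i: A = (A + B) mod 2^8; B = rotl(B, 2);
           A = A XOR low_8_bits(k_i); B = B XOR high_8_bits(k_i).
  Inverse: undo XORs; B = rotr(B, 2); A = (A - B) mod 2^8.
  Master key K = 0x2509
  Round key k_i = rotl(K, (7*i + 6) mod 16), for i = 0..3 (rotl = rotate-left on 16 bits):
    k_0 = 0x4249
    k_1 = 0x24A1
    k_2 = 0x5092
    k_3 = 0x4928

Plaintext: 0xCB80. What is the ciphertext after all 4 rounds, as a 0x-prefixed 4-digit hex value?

s_0 = plaintext = 0xCB80
s_1 = Round(s_0, k_0) = 0x0240
s_2 = Round(s_1, k_1) = 0xE325
s_3 = Round(s_2, k_2) = 0x9AC4
s_4 = Round(s_3, k_3) = 0x765A

0x765A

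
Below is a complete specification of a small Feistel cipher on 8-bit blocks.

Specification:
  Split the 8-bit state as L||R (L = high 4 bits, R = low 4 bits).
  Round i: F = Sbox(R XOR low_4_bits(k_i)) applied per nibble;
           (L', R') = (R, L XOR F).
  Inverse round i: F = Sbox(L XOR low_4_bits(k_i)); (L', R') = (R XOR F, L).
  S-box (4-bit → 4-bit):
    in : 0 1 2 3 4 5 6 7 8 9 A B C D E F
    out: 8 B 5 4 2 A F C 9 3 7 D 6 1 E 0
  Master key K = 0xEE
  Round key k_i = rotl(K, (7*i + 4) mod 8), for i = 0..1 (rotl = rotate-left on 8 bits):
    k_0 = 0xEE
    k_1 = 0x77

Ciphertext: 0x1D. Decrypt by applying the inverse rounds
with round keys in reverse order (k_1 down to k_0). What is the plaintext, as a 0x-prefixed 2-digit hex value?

s_0 = ciphertext = 0x1D
s_1 = InvRound(s_0, k_1) = 0x21
s_2 = InvRound(s_1, k_0) = 0x72

0x72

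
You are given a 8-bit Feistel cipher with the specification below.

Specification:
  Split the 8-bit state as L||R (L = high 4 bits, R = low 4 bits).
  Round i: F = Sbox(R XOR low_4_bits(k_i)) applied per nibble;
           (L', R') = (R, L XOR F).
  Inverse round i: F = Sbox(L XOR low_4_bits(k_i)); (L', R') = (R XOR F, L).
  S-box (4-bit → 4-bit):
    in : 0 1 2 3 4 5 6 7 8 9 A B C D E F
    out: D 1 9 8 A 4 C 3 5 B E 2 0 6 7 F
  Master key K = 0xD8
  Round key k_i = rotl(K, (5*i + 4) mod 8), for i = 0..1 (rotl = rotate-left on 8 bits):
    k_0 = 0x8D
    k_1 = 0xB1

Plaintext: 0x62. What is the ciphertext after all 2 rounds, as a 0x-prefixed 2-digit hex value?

s_0 = plaintext = 0x62
s_1 = Round(s_0, k_0) = 0x29
s_2 = Round(s_1, k_1) = 0x97

0x97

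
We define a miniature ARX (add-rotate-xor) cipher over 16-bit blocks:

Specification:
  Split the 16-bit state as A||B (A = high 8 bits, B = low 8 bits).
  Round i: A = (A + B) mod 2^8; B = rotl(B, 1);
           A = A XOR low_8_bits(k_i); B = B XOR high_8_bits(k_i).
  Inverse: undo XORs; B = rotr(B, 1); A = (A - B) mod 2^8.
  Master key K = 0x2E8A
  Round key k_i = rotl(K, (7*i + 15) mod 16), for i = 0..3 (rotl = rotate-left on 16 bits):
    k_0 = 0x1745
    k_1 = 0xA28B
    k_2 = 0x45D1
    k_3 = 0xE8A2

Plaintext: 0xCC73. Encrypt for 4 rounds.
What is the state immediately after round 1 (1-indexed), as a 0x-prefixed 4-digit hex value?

0x7AF1

s_0 = plaintext = 0xCC73
s_1 = Round(s_0, k_0) = 0x7AF1
s_2 = Round(s_1, k_1) = 0xE041
s_3 = Round(s_2, k_2) = 0xF0C7
s_4 = Round(s_3, k_3) = 0x1567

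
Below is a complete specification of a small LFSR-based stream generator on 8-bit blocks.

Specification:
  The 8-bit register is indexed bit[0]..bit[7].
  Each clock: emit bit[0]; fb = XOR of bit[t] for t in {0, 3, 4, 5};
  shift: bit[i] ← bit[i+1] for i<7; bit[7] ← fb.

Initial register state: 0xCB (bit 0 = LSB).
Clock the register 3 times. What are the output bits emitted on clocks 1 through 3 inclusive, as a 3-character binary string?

110

reg_0 = 0xCB
clock 1: out=1, reg = 0x65
clock 2: out=1, reg = 0x32
clock 3: out=0, reg = 0x19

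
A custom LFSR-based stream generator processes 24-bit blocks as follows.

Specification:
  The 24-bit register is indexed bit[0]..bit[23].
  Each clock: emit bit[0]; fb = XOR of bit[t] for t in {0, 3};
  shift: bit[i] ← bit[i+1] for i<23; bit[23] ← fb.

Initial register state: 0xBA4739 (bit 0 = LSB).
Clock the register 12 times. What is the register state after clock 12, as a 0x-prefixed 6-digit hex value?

reg_0 = 0xBA4739
clock 1: out=1, reg = 0x5D239C
clock 2: out=0, reg = 0xAE91CE
clock 3: out=0, reg = 0xD748E7
clock 4: out=1, reg = 0xEBA473
clock 5: out=1, reg = 0xF5D239
clock 6: out=1, reg = 0x7AE91C
clock 7: out=0, reg = 0xBD748E
clock 8: out=0, reg = 0xDEBA47
clock 9: out=1, reg = 0xEF5D23
clock 10: out=1, reg = 0xF7AE91
clock 11: out=1, reg = 0xFBD748
clock 12: out=0, reg = 0xFDEBA4

0xFDEBA4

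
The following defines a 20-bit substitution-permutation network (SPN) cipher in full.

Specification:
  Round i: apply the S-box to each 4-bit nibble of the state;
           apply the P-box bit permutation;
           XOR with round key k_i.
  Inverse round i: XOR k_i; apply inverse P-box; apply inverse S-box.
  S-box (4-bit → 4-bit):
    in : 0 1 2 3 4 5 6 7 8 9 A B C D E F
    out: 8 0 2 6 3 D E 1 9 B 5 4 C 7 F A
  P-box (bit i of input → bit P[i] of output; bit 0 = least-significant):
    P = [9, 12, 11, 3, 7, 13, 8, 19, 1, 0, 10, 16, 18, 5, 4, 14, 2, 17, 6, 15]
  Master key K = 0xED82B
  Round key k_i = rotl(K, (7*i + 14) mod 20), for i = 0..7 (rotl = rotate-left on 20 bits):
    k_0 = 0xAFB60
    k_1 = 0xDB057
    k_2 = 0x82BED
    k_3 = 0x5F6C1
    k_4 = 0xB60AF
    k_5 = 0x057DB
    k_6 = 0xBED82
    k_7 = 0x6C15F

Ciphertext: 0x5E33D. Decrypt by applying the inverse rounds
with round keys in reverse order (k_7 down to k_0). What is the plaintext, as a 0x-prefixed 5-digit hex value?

s_0 = ciphertext = 0x5E33D
s_1 = InvRound(s_0, k_7) = 0x32827
s_2 = InvRound(s_1, k_6) = 0x8F351
s_3 = InvRound(s_2, k_5) = 0x01A90
s_4 = InvRound(s_3, k_4) = 0x469FE
s_5 = InvRound(s_4, k_3) = 0x83EBE
s_6 = InvRound(s_5, k_2) = 0xBBDB2
s_7 = InvRound(s_6, k_1) = 0xD43AB
s_8 = InvRound(s_7, k_0) = 0x67946

0x67946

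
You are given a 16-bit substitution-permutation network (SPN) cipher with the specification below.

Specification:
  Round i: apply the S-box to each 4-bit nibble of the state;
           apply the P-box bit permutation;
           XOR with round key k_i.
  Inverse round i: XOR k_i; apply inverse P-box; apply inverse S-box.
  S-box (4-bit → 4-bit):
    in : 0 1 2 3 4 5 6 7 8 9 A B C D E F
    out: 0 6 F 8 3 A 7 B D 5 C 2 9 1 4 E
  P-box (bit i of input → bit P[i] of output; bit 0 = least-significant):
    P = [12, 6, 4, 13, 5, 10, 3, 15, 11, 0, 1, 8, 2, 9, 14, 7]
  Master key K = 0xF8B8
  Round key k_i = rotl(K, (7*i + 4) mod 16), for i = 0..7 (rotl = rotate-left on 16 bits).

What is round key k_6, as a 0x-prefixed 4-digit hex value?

K = 0xF8B8
k_0 = rotl(K, (7*0+4) mod 16) = rotl(K, 4) = 0x8B8F
k_1 = rotl(K, (7*1+4) mod 16) = rotl(K, 11) = 0xC7C5
k_2 = rotl(K, (7*2+4) mod 16) = rotl(K, 2) = 0xE2E3
k_3 = rotl(K, (7*3+4) mod 16) = rotl(K, 9) = 0x71F1
k_4 = rotl(K, (7*4+4) mod 16) = rotl(K, 0) = 0xF8B8
k_5 = rotl(K, (7*5+4) mod 16) = rotl(K, 7) = 0x5C7C
k_6 = rotl(K, (7*6+4) mod 16) = rotl(K, 14) = 0x3E2E

0x3E2E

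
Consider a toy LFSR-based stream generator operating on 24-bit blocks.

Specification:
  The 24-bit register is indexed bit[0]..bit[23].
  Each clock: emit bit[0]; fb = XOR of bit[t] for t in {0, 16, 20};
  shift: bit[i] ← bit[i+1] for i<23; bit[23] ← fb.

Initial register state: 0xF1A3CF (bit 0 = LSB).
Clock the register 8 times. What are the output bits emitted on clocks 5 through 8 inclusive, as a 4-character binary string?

reg_0 = 0xF1A3CF
clock 1: out=1, reg = 0xF8D1E7
clock 2: out=1, reg = 0x7C68F3
clock 3: out=1, reg = 0x3E3479
clock 4: out=1, reg = 0x1F1A3C
clock 5: out=0, reg = 0x0F8D1E
clock 6: out=0, reg = 0x87C68F
clock 7: out=1, reg = 0x43E347
clock 8: out=1, reg = 0x21F1A3

0011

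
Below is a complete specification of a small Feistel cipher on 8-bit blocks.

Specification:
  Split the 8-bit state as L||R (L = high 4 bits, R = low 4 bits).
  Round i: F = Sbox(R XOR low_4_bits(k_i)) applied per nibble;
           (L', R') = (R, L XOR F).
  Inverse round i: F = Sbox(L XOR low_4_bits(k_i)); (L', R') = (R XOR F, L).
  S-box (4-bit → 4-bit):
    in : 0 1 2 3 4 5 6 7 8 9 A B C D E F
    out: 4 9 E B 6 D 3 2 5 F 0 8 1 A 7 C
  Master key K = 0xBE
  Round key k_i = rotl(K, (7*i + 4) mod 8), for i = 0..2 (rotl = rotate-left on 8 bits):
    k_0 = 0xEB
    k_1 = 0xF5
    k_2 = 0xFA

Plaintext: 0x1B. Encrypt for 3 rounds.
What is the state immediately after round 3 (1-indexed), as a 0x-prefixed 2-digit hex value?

s_0 = plaintext = 0x1B
s_1 = Round(s_0, k_0) = 0xB5
s_2 = Round(s_1, k_1) = 0x5F
s_3 = Round(s_2, k_2) = 0xF8

0xF8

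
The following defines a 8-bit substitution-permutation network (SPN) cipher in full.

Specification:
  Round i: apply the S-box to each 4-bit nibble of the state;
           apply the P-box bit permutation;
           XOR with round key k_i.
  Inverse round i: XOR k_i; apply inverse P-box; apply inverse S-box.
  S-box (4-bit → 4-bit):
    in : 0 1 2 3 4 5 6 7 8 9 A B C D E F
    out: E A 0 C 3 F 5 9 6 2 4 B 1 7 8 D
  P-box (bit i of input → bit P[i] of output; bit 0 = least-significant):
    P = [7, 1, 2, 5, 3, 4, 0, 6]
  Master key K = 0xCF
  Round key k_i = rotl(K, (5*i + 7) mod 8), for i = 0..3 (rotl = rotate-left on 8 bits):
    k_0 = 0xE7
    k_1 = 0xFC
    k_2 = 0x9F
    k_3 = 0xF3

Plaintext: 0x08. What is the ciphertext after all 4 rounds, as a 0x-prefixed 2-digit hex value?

s_0 = plaintext = 0x08
s_1 = Round(s_0, k_0) = 0xB0
s_2 = Round(s_1, k_1) = 0x82
s_3 = Round(s_2, k_2) = 0x8E
s_4 = Round(s_3, k_3) = 0xC2

0xC2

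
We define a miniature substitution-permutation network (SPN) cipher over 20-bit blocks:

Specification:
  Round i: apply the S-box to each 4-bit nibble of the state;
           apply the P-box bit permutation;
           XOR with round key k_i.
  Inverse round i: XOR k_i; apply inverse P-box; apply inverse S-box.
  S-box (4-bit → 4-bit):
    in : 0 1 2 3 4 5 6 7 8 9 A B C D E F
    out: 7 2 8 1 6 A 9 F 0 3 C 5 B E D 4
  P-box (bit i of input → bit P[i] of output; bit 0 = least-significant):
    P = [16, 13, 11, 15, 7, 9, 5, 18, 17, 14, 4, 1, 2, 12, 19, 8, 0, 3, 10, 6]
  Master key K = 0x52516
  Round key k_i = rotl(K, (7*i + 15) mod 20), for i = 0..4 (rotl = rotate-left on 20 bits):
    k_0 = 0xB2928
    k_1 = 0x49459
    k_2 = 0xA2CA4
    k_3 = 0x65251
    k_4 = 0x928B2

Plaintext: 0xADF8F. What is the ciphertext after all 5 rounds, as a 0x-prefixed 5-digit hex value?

0x1941E

s_0 = plaintext = 0xADF8F
s_1 = Round(s_0, k_0) = 0x33478
s_2 = Round(s_1, k_1) = 0x0D6EC
s_3 = Round(s_2, k_2) = 0x5990F
s_4 = Round(s_3, k_3) = 0x408BD
s_5 = Round(s_4, k_4) = 0x1941E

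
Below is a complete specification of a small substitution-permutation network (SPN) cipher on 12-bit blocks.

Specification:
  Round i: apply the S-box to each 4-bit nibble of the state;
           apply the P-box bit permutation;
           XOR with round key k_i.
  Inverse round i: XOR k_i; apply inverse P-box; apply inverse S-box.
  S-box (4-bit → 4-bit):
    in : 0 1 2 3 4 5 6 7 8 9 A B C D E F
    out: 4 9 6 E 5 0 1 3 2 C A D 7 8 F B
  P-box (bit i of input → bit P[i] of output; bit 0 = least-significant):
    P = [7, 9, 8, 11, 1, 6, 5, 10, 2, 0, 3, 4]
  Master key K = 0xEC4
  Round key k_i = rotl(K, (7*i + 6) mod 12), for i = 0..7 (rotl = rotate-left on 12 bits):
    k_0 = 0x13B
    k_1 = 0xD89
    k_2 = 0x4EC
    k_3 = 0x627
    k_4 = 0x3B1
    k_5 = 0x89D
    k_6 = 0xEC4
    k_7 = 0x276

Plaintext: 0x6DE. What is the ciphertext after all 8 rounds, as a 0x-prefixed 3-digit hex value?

0xF70

s_0 = plaintext = 0x6DE
s_1 = Round(s_0, k_0) = 0xEBF
s_2 = Round(s_1, k_1) = 0x336
s_3 = Round(s_2, k_2) = 0x015
s_4 = Round(s_3, k_3) = 0x22D
s_5 = Round(s_4, k_4) = 0xBD8
s_6 = Round(s_5, k_5) = 0xE81
s_7 = Round(s_6, k_6) = 0x619
s_8 = Round(s_7, k_7) = 0xF70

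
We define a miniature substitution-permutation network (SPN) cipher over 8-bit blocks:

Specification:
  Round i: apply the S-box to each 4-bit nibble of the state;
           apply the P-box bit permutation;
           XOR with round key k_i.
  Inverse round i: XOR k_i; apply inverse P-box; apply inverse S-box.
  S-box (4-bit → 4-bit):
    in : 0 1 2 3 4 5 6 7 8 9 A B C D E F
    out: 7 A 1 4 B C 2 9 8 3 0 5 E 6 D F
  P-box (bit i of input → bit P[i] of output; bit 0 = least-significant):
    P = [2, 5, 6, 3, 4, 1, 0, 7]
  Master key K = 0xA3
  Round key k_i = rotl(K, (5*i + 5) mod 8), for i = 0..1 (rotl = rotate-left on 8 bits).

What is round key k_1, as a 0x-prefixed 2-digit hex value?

K = 0xA3
k_0 = rotl(K, (5*0+5) mod 8) = rotl(K, 5) = 0x74
k_1 = rotl(K, (5*1+5) mod 8) = rotl(K, 2) = 0x8E

0x8E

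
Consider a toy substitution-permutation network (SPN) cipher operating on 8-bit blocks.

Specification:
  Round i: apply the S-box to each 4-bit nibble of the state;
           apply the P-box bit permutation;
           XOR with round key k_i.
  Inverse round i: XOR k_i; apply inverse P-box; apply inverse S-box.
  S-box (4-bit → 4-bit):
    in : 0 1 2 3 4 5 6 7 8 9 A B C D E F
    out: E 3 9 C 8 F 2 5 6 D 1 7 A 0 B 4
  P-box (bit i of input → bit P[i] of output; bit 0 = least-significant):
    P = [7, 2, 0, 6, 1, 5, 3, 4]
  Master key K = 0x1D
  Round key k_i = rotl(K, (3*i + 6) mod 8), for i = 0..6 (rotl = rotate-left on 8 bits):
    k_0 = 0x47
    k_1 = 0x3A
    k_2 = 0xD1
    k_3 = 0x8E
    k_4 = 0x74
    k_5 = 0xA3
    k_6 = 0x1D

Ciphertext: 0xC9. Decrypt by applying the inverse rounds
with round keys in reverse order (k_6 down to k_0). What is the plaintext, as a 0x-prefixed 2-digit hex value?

s_0 = ciphertext = 0xC9
s_1 = InvRound(s_0, k_6) = 0x4E
s_2 = InvRound(s_1, k_5) = 0x85
s_3 = InvRound(s_2, k_4) = 0xC9
s_4 = InvRound(s_3, k_3) = 0xA0
s_5 = InvRound(s_4, k_2) = 0xC3
s_6 = InvRound(s_5, k_1) = 0x09
s_7 = InvRound(s_6, k_0) = 0x7C

0x7C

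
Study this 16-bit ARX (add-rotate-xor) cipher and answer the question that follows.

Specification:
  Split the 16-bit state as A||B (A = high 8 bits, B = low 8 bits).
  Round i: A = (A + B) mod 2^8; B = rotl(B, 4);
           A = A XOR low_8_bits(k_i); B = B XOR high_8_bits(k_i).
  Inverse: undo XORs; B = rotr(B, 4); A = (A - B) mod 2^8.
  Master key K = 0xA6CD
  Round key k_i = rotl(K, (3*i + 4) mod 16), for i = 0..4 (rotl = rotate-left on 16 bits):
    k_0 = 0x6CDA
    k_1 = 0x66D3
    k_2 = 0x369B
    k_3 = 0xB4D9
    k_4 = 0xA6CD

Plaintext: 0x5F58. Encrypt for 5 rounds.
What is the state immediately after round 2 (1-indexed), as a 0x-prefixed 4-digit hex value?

0x85F8

s_0 = plaintext = 0x5F58
s_1 = Round(s_0, k_0) = 0x6DE9
s_2 = Round(s_1, k_1) = 0x85F8
s_3 = Round(s_2, k_2) = 0xE6B9
s_4 = Round(s_3, k_3) = 0x462F
s_5 = Round(s_4, k_4) = 0xB854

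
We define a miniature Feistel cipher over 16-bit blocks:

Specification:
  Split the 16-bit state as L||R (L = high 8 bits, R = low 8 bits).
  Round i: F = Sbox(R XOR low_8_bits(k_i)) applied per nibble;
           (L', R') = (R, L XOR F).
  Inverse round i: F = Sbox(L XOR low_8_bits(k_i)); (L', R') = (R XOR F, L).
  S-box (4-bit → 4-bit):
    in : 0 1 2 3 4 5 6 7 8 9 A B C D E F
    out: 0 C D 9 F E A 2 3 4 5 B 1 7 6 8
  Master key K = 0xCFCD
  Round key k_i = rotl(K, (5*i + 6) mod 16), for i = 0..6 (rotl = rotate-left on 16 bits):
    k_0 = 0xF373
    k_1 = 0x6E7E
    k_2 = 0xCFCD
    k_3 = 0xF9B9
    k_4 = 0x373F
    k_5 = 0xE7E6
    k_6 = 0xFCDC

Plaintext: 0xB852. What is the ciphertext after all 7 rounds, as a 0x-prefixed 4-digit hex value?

0x85FE

s_0 = plaintext = 0xB852
s_1 = Round(s_0, k_0) = 0x5264
s_2 = Round(s_1, k_1) = 0x6497
s_3 = Round(s_2, k_2) = 0x9781
s_4 = Round(s_3, k_3) = 0x8104
s_5 = Round(s_4, k_4) = 0x041A
s_6 = Round(s_5, k_5) = 0x1A85
s_7 = Round(s_6, k_6) = 0x85FE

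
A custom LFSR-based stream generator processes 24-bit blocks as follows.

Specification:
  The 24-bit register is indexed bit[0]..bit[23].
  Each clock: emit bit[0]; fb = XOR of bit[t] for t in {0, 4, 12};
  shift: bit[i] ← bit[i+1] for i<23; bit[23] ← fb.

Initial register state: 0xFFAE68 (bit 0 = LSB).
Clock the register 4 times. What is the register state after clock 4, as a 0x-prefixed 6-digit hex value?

0x4FFAE6

reg_0 = 0xFFAE68
clock 1: out=0, reg = 0x7FD734
clock 2: out=0, reg = 0x3FEB9A
clock 3: out=0, reg = 0x9FF5CD
clock 4: out=1, reg = 0x4FFAE6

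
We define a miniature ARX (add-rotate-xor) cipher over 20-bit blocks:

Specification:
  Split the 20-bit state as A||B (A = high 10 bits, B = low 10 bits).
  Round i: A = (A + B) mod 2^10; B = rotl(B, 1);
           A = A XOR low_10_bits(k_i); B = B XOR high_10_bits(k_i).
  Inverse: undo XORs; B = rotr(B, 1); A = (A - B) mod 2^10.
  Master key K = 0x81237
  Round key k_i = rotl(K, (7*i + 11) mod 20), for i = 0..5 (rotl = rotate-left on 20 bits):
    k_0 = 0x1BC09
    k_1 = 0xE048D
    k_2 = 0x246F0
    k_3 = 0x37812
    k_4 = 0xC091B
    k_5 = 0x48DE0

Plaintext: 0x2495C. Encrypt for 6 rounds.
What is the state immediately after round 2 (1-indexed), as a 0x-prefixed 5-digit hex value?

s_0 = plaintext = 0x2495C
s_1 = Round(s_0, k_0) = 0x79ED7
s_2 = Round(s_1, k_1) = 0x0CE2E
s_3 = Round(s_2, k_2) = 0x244CC
s_4 = Round(s_3, k_3) = 0x53D46
s_5 = Round(s_4, k_4) = 0xE398E
s_6 = Round(s_5, k_5) = 0x3F23F

0x0CE2E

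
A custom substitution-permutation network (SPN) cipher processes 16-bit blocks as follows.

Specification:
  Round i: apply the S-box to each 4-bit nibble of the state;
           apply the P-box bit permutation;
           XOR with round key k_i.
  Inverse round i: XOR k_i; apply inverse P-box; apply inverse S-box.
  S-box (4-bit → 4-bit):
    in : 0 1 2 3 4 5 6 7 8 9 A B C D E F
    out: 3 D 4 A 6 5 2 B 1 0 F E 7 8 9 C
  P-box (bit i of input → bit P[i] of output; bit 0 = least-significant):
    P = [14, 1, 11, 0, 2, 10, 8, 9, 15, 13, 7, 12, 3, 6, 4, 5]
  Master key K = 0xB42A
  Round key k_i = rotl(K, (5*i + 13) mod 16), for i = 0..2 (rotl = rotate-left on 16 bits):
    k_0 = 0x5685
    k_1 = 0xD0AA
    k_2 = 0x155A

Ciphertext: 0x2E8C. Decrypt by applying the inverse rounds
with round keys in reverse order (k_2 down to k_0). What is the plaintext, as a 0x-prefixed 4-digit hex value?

0x22BE

s_0 = ciphertext = 0x2E8C
s_1 = InvRound(s_0, k_2) = 0x4B14
s_2 = InvRound(s_1, k_1) = 0x1114
s_3 = InvRound(s_2, k_0) = 0x22BE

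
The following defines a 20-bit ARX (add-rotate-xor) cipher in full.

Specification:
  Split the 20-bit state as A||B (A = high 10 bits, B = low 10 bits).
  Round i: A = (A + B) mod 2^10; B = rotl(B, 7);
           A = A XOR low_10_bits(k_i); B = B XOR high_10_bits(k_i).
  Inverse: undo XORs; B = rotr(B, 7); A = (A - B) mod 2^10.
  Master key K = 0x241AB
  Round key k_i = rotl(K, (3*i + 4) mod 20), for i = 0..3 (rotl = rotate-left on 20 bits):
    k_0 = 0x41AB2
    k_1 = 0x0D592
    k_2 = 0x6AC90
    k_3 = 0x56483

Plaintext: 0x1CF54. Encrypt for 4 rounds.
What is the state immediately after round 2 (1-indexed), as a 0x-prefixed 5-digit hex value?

0x5CE58

s_0 = plaintext = 0x1CF54
s_1 = Round(s_0, k_0) = 0x5D76C
s_2 = Round(s_1, k_1) = 0x5CE58
s_3 = Round(s_2, k_2) = 0xD6DE0
s_4 = Round(s_3, k_3) = 0x6E165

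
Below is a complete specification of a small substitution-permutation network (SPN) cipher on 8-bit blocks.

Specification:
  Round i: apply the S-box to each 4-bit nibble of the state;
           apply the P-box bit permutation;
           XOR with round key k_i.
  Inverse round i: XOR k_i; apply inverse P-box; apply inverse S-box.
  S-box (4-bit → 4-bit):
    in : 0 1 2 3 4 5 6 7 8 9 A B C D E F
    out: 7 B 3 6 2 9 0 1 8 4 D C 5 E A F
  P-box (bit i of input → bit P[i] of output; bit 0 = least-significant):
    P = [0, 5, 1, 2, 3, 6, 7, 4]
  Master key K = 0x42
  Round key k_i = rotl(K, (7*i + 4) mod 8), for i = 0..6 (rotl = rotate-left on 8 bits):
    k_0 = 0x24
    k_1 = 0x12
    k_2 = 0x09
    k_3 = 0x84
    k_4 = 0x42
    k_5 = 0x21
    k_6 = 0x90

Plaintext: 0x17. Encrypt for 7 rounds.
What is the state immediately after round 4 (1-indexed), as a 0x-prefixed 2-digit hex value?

0x0B

s_0 = plaintext = 0x17
s_1 = Round(s_0, k_0) = 0x7D
s_2 = Round(s_1, k_1) = 0x3C
s_3 = Round(s_2, k_2) = 0xCA
s_4 = Round(s_3, k_3) = 0x0B
s_5 = Round(s_4, k_4) = 0x8C
s_6 = Round(s_5, k_5) = 0x32
s_7 = Round(s_6, k_6) = 0x71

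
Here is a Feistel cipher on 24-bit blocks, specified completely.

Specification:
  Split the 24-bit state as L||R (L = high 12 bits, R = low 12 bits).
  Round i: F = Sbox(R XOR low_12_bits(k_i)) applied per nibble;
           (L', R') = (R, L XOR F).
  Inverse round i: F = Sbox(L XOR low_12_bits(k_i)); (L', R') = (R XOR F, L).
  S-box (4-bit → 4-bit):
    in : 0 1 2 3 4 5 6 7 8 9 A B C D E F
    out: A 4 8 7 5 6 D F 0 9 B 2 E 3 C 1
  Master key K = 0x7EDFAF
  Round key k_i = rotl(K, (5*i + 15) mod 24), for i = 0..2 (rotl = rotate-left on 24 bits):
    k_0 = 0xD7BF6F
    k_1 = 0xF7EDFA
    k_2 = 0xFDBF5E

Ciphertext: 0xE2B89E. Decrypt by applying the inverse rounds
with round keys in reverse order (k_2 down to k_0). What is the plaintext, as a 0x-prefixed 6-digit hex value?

0xA56AB3

s_0 = ciphertext = 0xE2B89E
s_1 = InvRound(s_0, k_2) = 0xC68E2B
s_2 = InvRound(s_1, k_1) = 0xAB3C68
s_3 = InvRound(s_2, k_0) = 0xA56AB3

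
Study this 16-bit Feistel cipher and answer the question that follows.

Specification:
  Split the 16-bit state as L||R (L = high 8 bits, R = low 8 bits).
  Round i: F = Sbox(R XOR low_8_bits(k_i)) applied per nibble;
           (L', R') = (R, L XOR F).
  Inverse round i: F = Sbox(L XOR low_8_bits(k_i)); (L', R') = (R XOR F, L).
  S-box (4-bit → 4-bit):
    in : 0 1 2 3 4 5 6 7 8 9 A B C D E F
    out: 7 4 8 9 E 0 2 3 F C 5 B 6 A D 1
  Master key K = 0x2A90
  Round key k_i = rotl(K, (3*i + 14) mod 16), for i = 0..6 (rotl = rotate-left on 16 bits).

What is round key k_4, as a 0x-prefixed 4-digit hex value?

K = 0x2A90
k_0 = rotl(K, (3*0+14) mod 16) = rotl(K, 14) = 0x0AA4
k_1 = rotl(K, (3*1+14) mod 16) = rotl(K, 1) = 0x5520
k_2 = rotl(K, (3*2+14) mod 16) = rotl(K, 4) = 0xA902
k_3 = rotl(K, (3*3+14) mod 16) = rotl(K, 7) = 0x4815
k_4 = rotl(K, (3*4+14) mod 16) = rotl(K, 10) = 0x40AA

0x40AA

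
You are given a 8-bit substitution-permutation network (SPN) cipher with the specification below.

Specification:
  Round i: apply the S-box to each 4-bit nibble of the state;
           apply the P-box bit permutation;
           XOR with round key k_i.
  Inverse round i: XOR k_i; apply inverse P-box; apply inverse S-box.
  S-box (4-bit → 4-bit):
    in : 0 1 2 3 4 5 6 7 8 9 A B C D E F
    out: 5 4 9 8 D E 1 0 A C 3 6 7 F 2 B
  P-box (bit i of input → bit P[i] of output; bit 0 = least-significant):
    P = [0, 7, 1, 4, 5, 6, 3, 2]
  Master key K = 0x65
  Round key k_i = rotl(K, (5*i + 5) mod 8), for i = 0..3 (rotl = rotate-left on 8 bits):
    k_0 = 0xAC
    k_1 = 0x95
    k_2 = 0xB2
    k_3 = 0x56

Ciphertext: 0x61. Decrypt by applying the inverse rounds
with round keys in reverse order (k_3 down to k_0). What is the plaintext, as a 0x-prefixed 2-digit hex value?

s_0 = ciphertext = 0x61
s_1 = InvRound(s_0, k_3) = 0x24
s_2 = InvRound(s_1, k_2) = 0x35
s_3 = InvRound(s_2, k_1) = 0x6E
s_4 = InvRound(s_3, k_0) = 0xEB

0xEB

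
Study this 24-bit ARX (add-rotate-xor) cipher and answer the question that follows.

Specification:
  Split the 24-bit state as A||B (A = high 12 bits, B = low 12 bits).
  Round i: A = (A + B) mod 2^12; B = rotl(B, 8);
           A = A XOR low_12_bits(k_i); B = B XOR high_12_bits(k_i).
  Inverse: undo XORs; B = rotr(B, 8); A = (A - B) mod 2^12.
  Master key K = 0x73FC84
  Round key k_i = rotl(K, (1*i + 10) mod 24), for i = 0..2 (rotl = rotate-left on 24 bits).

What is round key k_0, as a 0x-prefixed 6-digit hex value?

K = 0x73FC84
k_0 = rotl(K, (1*0+10) mod 24) = rotl(K, 10) = 0xF211CF

0xF211CF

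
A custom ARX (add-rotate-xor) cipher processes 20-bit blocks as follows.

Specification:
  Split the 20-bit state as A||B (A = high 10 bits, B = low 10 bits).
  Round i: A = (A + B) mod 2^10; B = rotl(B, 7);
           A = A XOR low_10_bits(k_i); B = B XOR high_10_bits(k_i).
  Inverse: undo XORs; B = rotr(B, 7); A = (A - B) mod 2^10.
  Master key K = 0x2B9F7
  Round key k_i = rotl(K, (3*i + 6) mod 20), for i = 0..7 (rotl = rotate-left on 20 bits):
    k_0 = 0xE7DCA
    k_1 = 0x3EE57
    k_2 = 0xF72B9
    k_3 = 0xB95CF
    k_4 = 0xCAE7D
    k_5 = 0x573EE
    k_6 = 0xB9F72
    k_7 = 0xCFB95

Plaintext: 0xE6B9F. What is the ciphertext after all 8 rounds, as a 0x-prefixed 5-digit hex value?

0x8468D

s_0 = plaintext = 0xE6B9F
s_1 = Round(s_0, k_0) = 0xBCC6C
s_2 = Round(s_1, k_1) = 0x422F6
s_3 = Round(s_2, k_2) = 0x51C82
s_4 = Round(s_3, k_3) = 0x01BF5
s_5 = Round(s_4, k_4) = 0x619D5
s_6 = Round(s_5, k_5) = 0x2D7E6
s_7 = Round(s_6, k_6) = 0xFA59B
s_8 = Round(s_7, k_7) = 0x8468D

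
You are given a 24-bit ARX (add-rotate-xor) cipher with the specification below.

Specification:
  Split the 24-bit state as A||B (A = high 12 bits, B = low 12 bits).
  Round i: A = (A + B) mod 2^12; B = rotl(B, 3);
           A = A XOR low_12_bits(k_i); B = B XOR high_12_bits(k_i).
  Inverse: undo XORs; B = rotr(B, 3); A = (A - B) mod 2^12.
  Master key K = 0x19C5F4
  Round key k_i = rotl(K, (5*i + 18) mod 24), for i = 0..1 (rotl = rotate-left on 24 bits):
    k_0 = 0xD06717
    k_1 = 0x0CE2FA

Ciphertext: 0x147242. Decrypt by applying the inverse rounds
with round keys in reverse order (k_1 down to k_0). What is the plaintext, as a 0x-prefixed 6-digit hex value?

0xDD1EAA

s_0 = ciphertext = 0x147242
s_1 = InvRound(s_0, k_1) = 0xB6C851
s_2 = InvRound(s_1, k_0) = 0xDD1EAA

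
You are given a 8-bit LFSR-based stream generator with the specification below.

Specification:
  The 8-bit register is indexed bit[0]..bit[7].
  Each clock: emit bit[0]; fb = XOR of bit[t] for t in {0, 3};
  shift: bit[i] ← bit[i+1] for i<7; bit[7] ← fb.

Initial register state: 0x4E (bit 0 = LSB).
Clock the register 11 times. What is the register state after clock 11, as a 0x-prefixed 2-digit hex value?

0x74

reg_0 = 0x4E
clock 1: out=0, reg = 0xA7
clock 2: out=1, reg = 0xD3
clock 3: out=1, reg = 0xE9
clock 4: out=1, reg = 0x74
clock 5: out=0, reg = 0x3A
clock 6: out=0, reg = 0x9D
clock 7: out=1, reg = 0x4E
clock 8: out=0, reg = 0xA7
clock 9: out=1, reg = 0xD3
clock 10: out=1, reg = 0xE9
clock 11: out=1, reg = 0x74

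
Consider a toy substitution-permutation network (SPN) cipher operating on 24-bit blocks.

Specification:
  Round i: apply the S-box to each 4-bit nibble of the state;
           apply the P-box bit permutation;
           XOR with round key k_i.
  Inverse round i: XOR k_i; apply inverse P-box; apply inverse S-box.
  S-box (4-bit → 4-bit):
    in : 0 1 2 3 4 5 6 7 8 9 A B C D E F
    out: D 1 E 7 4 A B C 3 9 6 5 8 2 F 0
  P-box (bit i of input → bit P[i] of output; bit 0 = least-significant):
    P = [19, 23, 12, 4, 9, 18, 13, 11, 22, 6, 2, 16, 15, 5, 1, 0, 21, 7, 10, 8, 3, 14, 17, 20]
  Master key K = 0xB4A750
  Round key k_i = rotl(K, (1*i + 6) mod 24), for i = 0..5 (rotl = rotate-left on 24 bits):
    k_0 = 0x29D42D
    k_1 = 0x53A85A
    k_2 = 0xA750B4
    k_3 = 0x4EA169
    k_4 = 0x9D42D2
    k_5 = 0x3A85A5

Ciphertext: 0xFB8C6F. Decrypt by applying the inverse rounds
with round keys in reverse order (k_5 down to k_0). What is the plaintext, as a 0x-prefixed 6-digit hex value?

s_0 = ciphertext = 0xFB8C6F
s_1 = InvRound(s_0, k_5) = 0x1546CD
s_2 = InvRound(s_1, k_4) = 0x1474F6
s_3 = InvRound(s_2, k_3) = 0xE20BF0
s_4 = InvRound(s_3, k_2) = 0xDCFE64
s_5 = InvRound(s_4, k_1) = 0x34A78E
s_6 = InvRound(s_5, k_0) = 0x552C3B

0x552C3B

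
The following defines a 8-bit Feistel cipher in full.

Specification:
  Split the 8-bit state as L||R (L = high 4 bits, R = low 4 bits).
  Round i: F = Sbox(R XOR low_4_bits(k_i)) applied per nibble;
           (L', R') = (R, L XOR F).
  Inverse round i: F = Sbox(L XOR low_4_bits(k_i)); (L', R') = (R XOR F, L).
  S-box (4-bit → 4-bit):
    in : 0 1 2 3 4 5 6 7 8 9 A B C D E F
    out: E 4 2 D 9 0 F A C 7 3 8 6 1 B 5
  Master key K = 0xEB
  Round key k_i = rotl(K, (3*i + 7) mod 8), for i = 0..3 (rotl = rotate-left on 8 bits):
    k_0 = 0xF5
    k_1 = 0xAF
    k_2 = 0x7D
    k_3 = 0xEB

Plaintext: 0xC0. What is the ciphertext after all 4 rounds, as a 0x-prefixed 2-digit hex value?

0x2A

s_0 = plaintext = 0xC0
s_1 = Round(s_0, k_0) = 0x0C
s_2 = Round(s_1, k_1) = 0xCD
s_3 = Round(s_2, k_2) = 0xD2
s_4 = Round(s_3, k_3) = 0x2A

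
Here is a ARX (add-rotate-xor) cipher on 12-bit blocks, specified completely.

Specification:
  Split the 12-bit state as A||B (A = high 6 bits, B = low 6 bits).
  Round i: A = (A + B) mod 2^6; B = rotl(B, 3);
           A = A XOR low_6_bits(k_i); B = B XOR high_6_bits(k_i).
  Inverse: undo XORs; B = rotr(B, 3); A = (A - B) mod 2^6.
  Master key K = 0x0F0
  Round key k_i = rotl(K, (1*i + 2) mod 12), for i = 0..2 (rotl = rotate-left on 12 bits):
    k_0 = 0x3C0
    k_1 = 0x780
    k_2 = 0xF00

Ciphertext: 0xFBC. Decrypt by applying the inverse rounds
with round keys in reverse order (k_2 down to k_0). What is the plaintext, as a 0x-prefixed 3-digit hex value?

s_0 = ciphertext = 0xFBC
s_1 = InvRound(s_0, k_2) = 0xF80
s_2 = InvRound(s_1, k_1) = 0x2F3
s_3 = InvRound(s_2, k_0) = 0x927

0x927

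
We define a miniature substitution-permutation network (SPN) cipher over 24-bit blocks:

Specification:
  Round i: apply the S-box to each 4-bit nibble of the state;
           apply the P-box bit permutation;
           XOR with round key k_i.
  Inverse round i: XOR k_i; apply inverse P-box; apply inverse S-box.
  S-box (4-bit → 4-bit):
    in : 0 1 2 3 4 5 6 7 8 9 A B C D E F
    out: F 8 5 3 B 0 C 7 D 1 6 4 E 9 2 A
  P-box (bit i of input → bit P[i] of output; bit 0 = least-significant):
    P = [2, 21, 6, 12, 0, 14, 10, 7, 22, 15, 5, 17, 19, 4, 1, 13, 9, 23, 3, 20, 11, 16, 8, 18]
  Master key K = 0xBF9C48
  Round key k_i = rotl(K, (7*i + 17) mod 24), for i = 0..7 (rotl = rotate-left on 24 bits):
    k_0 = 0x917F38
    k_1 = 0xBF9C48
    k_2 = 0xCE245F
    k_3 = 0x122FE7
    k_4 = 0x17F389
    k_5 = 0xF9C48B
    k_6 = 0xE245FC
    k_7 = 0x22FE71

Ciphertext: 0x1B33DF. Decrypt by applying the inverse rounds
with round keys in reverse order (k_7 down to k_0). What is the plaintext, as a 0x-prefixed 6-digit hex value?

0x3CDA34

s_0 = ciphertext = 0x1B33DF
s_1 = InvRound(s_0, k_7) = 0x762AC3
s_2 = InvRound(s_1, k_6) = 0x80CB79
s_3 = InvRound(s_2, k_5) = 0x7D726A
s_4 = InvRound(s_3, k_4) = 0xB520DA
s_5 = InvRound(s_4, k_3) = 0x07E623
s_6 = InvRound(s_5, k_2) = 0xE737E2
s_7 = InvRound(s_6, k_1) = 0x288715
s_8 = InvRound(s_7, k_0) = 0x3CDA34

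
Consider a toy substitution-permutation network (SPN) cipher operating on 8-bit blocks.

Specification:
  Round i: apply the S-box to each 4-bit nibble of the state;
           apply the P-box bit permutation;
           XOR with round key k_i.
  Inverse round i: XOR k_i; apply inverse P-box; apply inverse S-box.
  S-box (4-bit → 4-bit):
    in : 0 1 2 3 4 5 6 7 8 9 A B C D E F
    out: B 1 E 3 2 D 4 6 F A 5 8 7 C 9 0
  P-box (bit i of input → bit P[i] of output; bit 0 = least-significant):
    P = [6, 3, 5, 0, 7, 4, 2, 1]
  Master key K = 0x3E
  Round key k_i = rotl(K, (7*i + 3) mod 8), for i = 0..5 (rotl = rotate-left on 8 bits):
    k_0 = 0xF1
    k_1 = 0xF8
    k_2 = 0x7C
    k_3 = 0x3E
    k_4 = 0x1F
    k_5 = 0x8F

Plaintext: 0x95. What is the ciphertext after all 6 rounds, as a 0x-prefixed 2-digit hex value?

s_0 = plaintext = 0x95
s_1 = Round(s_0, k_0) = 0x82
s_2 = Round(s_1, k_1) = 0x47
s_3 = Round(s_2, k_2) = 0x44
s_4 = Round(s_3, k_3) = 0x26
s_5 = Round(s_4, k_4) = 0x29
s_6 = Round(s_5, k_5) = 0x90

0x90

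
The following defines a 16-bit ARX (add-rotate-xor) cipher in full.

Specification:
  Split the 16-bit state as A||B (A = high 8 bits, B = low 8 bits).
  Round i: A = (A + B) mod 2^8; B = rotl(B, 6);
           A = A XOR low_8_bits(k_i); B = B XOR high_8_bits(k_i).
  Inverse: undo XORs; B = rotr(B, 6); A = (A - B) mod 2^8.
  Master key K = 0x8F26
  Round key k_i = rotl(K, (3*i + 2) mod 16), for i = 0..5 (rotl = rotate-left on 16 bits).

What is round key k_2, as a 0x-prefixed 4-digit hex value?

0x268F

K = 0x8F26
k_0 = rotl(K, (3*0+2) mod 16) = rotl(K, 2) = 0x3C9A
k_1 = rotl(K, (3*1+2) mod 16) = rotl(K, 5) = 0xE4D1
k_2 = rotl(K, (3*2+2) mod 16) = rotl(K, 8) = 0x268F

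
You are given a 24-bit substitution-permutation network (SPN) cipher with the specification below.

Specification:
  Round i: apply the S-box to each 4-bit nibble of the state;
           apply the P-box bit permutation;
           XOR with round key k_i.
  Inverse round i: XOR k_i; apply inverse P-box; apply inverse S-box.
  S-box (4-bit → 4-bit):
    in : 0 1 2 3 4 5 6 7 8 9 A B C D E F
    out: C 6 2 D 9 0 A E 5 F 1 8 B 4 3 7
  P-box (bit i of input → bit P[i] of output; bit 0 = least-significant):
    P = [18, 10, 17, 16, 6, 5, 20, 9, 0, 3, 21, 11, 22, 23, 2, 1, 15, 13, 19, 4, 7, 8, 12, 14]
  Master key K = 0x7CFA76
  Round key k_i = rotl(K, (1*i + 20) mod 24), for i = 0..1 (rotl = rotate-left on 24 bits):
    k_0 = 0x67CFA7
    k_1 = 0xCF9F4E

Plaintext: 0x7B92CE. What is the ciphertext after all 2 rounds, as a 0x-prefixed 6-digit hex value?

s_0 = plaintext = 0x7B92CE
s_1 = Round(s_0, k_0) = 0xA398D9
s_2 = Round(s_1, k_1) = 0x301BD9

0x301BD9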